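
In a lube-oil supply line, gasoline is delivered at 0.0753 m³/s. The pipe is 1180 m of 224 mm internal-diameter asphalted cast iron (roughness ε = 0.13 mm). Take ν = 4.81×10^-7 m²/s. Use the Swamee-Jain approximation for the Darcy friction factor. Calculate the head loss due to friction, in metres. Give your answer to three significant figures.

h_f ≈ 17.5 m

V = 4Q/(πD²) = 4·0.0753/(π·0.224²) = 1.911 m/s
Re = VD/ν = 1.911·0.224/4.81×10^-7 = 8.90×10^5 → turbulent
ε/D = 0.13/224 = 5.80×10^-4
Swamee-Jain: f = 0.01788
h_f = f(L/D)V²/(2g) = 0.01788·(1180/0.224)·1.911²/(2·9.81) = 17.53 m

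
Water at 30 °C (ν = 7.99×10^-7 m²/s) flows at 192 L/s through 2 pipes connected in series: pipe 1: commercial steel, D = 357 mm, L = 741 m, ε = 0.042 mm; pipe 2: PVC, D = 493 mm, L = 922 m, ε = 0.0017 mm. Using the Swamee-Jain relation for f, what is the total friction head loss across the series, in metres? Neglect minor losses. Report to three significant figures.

H ≈ 6.64 m

Pipe 1: V = 1.918 m/s, Re = 8.57×10^5, ε/D = 1.18×10^-4, f = 0.01393, h_1 = f(L/D)V²/2g = 5.422 m
Pipe 2: V = 1.006 m/s, Re = 6.21×10^5, ε/D = 3.45×10^-6, f = 0.01266, h_2 = f(L/D)V²/2g = 1.221 m
Series → Q common, losses add: H = Σh = 6.644 m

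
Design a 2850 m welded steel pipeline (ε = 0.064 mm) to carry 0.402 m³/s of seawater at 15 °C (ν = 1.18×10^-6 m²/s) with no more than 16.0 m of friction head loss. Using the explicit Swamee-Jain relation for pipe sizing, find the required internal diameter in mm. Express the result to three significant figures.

Swamee-Jain (Type III): D = 0.66·[ε^1.25·(LQ²/(gh_f))^4.75 + ν·Q^9.4·(L/(gh_f))^5.2]^0.04
LQ²/(gh_f) = 2.934; L/(gh_f) = 18.16
Term 1 = ε^1.25·(…)^4.75 = 9.51×10^-4; Term 2 = ν·Q^9.4·(…)^5.2 = 7.92×10^-4
D = 0.66·(9.51×10^-4 + 7.92×10^-4)^0.04 = 0.5119 m = 512 mm
Check: V = 1.95 m/s, Re = 8.47×10^5, f = 0.01404, h_f = 15.2 m ≈ 16.0 m ✓

D ≈ 512 mm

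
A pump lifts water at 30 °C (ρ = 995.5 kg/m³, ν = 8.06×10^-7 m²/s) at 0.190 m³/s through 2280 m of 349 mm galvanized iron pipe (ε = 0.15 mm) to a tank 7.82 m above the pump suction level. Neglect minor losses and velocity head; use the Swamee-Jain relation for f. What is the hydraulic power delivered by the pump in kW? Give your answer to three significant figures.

V = 4Q/(πD²) = 1.986 m/s; Re = 8.60×10^5; ε/D = 4.30×10^-4; f = 0.01690
h_f = f(L/D)V²/2g = 22.19 m
Total head H = z + h_f = 7.82 + 22.19 = 30.01 m
P_hyd = ρgQH = 995.5·9.81·0.190·30.01 = 55.69 kW

P_hyd ≈ 55.7 kW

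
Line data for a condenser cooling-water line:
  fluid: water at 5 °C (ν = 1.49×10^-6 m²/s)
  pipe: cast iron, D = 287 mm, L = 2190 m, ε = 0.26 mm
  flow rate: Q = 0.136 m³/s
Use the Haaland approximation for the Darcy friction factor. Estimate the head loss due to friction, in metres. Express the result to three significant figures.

V = 4Q/(πD²) = 4·0.136/(π·0.287²) = 2.102 m/s
Re = VD/ν = 2.102·0.287/1.49×10^-6 = 4.05×10^5 → turbulent
ε/D = 0.26/287 = 9.06×10^-4
Haaland: f = 0.01989
h_f = f(L/D)V²/(2g) = 0.01989·(2190/0.287)·2.102²/(2·9.81) = 34.20 m

h_f ≈ 34.2 m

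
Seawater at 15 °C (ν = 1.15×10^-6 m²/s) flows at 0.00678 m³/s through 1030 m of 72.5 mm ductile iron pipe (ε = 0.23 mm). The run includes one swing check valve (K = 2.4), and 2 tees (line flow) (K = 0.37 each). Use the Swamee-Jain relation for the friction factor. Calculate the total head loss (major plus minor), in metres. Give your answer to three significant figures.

H_L ≈ 55.2 m

V = 4Q/(πD²) = 1.642 m/s; V²/2g = 0.1375 m
Re = 1.04×10^5, ε/D = 0.00317 → f = 0.02804 (Swamee-Jain)
Major: h_f = f(L/D)·V²/2g = 0.02804·14207·0.1375 = 54.77 m
Minor: ΣK = 3.14; h_m = ΣK·V²/2g = 0.4317 m
Total H_L = 54.77 + 0.4317 = 55.20 m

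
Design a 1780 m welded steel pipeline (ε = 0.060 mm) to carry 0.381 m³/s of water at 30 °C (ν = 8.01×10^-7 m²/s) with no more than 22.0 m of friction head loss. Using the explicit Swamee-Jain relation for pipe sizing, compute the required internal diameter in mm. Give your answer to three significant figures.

D ≈ 426 mm

Swamee-Jain (Type III): D = 0.66·[ε^1.25·(LQ²/(gh_f))^4.75 + ν·Q^9.4·(L/(gh_f))^5.2]^0.04
LQ²/(gh_f) = 1.197; L/(gh_f) = 8.248
Term 1 = ε^1.25·(…)^4.75 = 1.24×10^-5; Term 2 = ν·Q^9.4·(…)^5.2 = 5.36×10^-6
D = 0.66·(1.24×10^-5 + 5.36×10^-6)^0.04 = 0.4261 m = 426 mm
Check: V = 2.67 m/s, Re = 1.42×10^6, f = 0.01376, h_f = 20.9 m ≈ 22.0 m ✓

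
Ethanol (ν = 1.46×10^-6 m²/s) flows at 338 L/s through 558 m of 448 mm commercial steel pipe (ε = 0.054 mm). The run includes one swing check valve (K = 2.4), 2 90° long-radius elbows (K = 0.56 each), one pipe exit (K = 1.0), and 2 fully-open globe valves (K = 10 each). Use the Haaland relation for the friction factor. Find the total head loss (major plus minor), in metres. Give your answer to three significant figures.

V = 4Q/(πD²) = 2.144 m/s; V²/2g = 0.2343 m
Re = 6.58×10^5, ε/D = 1.21×10^-4 → f = 0.01410 (Haaland)
Major: h_f = f(L/D)·V²/2g = 0.01410·1246·0.2343 = 4.115 m
Minor: ΣK = 24.5; h_m = ΣK·V²/2g = 5.746 m
Total H_L = 4.115 + 5.746 = 9.861 m

H_L ≈ 9.86 m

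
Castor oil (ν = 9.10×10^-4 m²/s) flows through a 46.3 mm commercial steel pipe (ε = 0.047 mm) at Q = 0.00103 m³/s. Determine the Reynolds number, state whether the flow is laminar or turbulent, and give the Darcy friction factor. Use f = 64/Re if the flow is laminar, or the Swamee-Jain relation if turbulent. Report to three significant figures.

Re ≈ 31.1; laminar; f = 64/Re ≈ 2.06

V = 4Q/(πD²) = 0.6118 m/s
Re = VD/ν = 0.6118·0.0463/9.10×10^-4 = 31.1
Re < 2300 → laminar → f = 64/Re = 2.056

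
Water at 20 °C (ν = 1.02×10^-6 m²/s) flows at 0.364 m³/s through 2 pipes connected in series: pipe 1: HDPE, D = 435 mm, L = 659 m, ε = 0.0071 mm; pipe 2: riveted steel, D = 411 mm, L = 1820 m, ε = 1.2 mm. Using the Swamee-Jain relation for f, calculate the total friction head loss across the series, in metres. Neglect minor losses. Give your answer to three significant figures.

H ≈ 50.0 m

Pipe 1: V = 2.449 m/s, Re = 1.04×10^6, ε/D = 1.63×10^-5, f = 0.01193, h_1 = f(L/D)V²/2g = 5.524 m
Pipe 2: V = 2.744 m/s, Re = 1.11×10^6, ε/D = 0.00292, f = 0.02616, h_2 = f(L/D)V²/2g = 44.44 m
Series → Q common, losses add: H = Σh = 49.96 m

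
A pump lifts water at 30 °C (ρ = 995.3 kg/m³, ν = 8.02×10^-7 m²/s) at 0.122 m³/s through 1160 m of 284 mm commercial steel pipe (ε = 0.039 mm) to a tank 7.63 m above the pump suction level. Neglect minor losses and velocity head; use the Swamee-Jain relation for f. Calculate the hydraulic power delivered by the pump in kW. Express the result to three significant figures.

P_hyd ≈ 22.4 kW

V = 4Q/(πD²) = 1.926 m/s; Re = 6.82×10^5; ε/D = 1.37×10^-4; f = 0.01445
h_f = f(L/D)V²/2g = 11.16 m
Total head H = z + h_f = 7.63 + 11.16 = 18.79 m
P_hyd = ρgQH = 995.3·9.81·0.122·18.79 = 22.38 kW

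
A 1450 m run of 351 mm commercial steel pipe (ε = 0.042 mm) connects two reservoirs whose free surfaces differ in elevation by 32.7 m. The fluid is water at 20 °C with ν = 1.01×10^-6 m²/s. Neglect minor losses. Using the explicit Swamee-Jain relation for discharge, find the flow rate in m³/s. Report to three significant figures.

Q ≈ 0.328 m³/s

Swamee-Jain (Type II): Q = -0.965·√(gD⁵h_f/L)·ln[ε/(3.7D) + √(3.17ν²L/(gD³h_f))]
√(gD⁵h_f/L) = √(9.81·0.351⁵·32.7/1450) = 0.03433
ε/(3.7D) = 3.23×10^-5; √(3.17ν²L/(gD³h_f)) = 1.84×10^-5
Q = -0.965·0.03433·ln(5.073×10^-5) = 0.3276 m³/s
Check: V = 3.39 m/s, Re = 1.18×10^6, f = 0.01363, h_f = 32.9 m ≈ 32.7 m ✓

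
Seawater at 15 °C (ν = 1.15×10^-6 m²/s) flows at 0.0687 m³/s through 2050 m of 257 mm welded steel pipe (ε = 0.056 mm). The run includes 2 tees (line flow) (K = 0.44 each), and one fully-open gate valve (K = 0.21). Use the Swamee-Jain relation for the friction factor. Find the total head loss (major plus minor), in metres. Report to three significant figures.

H_L ≈ 11.8 m

V = 4Q/(πD²) = 1.324 m/s; V²/2g = 0.08939 m
Re = 2.96×10^5, ε/D = 2.18×10^-4 → f = 0.01648 (Swamee-Jain)
Major: h_f = f(L/D)·V²/2g = 0.01648·7977·0.08939 = 11.75 m
Minor: ΣK = 1.09; h_m = ΣK·V²/2g = 0.09744 m
Total H_L = 11.75 + 0.09744 = 11.85 m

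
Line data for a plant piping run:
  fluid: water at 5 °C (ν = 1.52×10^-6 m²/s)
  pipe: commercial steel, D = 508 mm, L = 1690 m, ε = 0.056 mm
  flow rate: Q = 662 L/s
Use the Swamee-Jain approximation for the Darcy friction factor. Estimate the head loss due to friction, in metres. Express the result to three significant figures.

h_f ≈ 24.5 m

V = 4Q/(πD²) = 4·0.662/(π·0.508²) = 3.266 m/s
Re = VD/ν = 3.266·0.508/1.52×10^-6 = 1.09×10^6 → turbulent
ε/D = 0.056/508 = 1.10×10^-4
Swamee-Jain: f = 0.01356
h_f = f(L/D)V²/(2g) = 0.01356·(1690/0.508)·3.266²/(2·9.81) = 24.54 m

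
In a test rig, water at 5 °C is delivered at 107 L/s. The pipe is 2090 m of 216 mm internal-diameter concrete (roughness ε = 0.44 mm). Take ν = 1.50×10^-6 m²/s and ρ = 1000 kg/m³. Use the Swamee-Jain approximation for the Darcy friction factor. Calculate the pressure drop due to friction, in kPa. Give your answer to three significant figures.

V = 4Q/(πD²) = 4·0.107/(π·0.216²) = 2.920 m/s
Re = VD/ν = 2.920·0.216/1.50×10^-6 = 4.20×10^5 → turbulent
ε/D = 0.44/216 = 0.00204
Swamee-Jain: f = 0.02409
h_f = f(L/D)V²/(2g) = 0.02409·(2090/0.216)·2.920²/(2·9.81) = 101.3 m
Δp = ρg·h_f = 1000·9.81·101.3 = 993.7 kPa

Δp ≈ 994 kPa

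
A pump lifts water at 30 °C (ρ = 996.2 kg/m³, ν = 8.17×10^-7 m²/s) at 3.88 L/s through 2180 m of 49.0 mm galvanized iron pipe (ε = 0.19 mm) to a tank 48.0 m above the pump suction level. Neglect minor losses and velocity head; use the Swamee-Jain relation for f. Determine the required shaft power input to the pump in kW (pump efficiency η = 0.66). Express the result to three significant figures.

P_shaft ≈ 18.9 kW

V = 4Q/(πD²) = 2.058 m/s; Re = 1.23×10^5; ε/D = 0.00388; f = 0.02929
h_f = f(L/D)V²/2g = 281.2 m
Total head H = z + h_f = 48.0 + 281.2 = 329.2 m
P_hyd = ρgQH = 996.2·9.81·0.00388·329.2 = 12.48 kW
P_shaft = P_hyd/η = 12.48/0.66 = 18.91 kW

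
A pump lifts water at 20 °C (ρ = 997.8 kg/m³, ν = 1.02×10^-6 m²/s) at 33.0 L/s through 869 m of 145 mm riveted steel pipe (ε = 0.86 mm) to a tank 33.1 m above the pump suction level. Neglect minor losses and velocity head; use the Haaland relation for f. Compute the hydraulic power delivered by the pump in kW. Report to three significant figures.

V = 4Q/(πD²) = 1.998 m/s; Re = 2.84×10^5; ε/D = 0.00593; f = 0.03234
h_f = f(L/D)V²/2g = 39.45 m
Total head H = z + h_f = 33.1 + 39.45 = 72.55 m
P_hyd = ρgQH = 997.8·9.81·0.0330·72.55 = 23.43 kW

P_hyd ≈ 23.4 kW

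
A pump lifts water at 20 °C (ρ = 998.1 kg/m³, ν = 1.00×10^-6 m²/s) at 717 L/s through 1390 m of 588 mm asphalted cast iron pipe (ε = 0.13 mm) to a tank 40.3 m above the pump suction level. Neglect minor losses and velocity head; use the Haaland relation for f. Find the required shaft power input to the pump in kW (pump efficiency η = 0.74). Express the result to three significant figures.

V = 4Q/(πD²) = 2.640 m/s; Re = 1.55×10^6; ε/D = 2.21×10^-4; f = 0.01457
h_f = f(L/D)V²/2g = 12.24 m
Total head H = z + h_f = 40.3 + 12.24 = 52.54 m
P_hyd = ρgQH = 998.1·9.81·0.717·52.54 = 368.8 kW
P_shaft = P_hyd/η = 368.8/0.74 = 498.4 kW

P_shaft ≈ 498 kW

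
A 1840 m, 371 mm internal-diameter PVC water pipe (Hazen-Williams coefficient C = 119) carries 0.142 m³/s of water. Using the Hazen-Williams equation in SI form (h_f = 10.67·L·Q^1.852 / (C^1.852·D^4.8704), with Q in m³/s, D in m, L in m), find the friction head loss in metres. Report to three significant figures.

h_f ≈ 9.47 m

h_f = 10.67·1840·0.142^1.852 / (119^1.852·0.371^4.8704) = 9.472 m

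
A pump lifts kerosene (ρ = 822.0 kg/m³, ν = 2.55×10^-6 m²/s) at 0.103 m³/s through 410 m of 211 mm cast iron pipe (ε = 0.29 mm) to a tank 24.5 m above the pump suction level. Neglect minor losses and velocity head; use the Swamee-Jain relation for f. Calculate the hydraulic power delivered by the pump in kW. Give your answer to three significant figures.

P_hyd ≈ 36.3 kW

V = 4Q/(πD²) = 2.946 m/s; Re = 2.44×10^5; ε/D = 0.00137; f = 0.02236
h_f = f(L/D)V²/2g = 19.21 m
Total head H = z + h_f = 24.5 + 19.21 = 43.71 m
P_hyd = ρgQH = 822.0·9.81·0.103·43.71 = 36.31 kW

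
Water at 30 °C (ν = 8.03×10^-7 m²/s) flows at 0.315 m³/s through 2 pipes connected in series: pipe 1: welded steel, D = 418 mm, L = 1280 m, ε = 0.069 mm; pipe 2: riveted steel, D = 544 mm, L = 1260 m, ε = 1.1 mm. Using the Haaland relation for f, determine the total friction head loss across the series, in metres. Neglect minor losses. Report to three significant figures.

H ≈ 16.7 m

Pipe 1: V = 2.295 m/s, Re = 1.19×10^6, ε/D = 1.65×10^-4, f = 0.01405, h_1 = f(L/D)V²/2g = 11.56 m
Pipe 2: V = 1.355 m/s, Re = 9.18×10^5, ε/D = 0.00202, f = 0.02371, h_2 = f(L/D)V²/2g = 5.141 m
Series → Q common, losses add: H = Σh = 16.70 m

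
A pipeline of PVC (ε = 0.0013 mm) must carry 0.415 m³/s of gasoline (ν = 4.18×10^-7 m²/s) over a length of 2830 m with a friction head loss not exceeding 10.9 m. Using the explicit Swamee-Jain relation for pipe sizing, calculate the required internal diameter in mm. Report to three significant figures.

D ≈ 521 mm

Swamee-Jain (Type III): D = 0.66·[ε^1.25·(LQ²/(gh_f))^4.75 + ν·Q^9.4·(L/(gh_f))^5.2]^0.04
LQ²/(gh_f) = 4.558; L/(gh_f) = 26.47
Term 1 = ε^1.25·(…)^4.75 = 5.91×10^-5; Term 2 = ν·Q^9.4·(…)^5.2 = 0.00268
D = 0.66·(5.91×10^-5 + 0.00268)^0.04 = 0.5213 m = 521 mm
Check: V = 1.94 m/s, Re = 2.42×10^6, f = 0.01016, h_f = 10.6 m ≈ 10.9 m ✓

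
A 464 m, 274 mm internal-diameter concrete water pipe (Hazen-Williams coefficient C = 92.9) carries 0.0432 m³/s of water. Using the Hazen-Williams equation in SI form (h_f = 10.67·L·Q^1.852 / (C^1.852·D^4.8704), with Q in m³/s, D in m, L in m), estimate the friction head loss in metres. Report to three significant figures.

h_f = 10.67·464·0.0432^1.852 / (92.9^1.852·0.274^4.8704) = 1.825 m

h_f ≈ 1.82 m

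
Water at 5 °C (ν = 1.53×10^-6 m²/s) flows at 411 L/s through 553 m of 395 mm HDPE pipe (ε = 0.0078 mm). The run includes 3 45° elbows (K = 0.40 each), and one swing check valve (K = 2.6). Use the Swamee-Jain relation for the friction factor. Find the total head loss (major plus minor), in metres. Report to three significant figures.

V = 4Q/(πD²) = 3.354 m/s; V²/2g = 0.5733 m
Re = 8.66×10^5, ε/D = 1.97×10^-5 → f = 0.01233 (Swamee-Jain)
Major: h_f = f(L/D)·V²/2g = 0.01233·1400·0.5733 = 9.893 m
Minor: ΣK = 3.80; h_m = ΣK·V²/2g = 2.179 m
Total H_L = 9.893 + 2.179 = 12.07 m

H_L ≈ 12.1 m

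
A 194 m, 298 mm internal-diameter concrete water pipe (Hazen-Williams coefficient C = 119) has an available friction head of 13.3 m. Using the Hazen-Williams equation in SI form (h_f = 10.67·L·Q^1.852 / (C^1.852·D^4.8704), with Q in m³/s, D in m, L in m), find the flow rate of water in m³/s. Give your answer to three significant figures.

Rearranging: Q = [h_f·C^1.852·D^4.8704 / (10.67·L)]^(1/1.852)
Q = [13.3·119^1.852·0.298^4.8704 / (10.67·194)]^0.540 = 0.3230 m³/s

Q ≈ 0.323 m³/s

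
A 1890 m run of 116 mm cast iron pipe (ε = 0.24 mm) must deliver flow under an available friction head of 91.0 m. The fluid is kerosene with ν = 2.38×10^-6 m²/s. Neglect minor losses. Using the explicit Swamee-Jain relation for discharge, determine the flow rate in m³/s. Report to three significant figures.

Q ≈ 0.0220 m³/s

Swamee-Jain (Type II): Q = -0.965·√(gD⁵h_f/L)·ln[ε/(3.7D) + √(3.17ν²L/(gD³h_f))]
√(gD⁵h_f/L) = √(9.81·0.116⁵·91.0/1890) = 0.003150
ε/(3.7D) = 5.59×10^-4; √(3.17ν²L/(gD³h_f)) = 1.56×10^-4
Q = -0.965·0.003150·ln(7.152×10^-4) = 0.02201 m³/s
Check: V = 2.08 m/s, Re = 1.02×10^5, f = 0.02549, h_f = 91.8 m ≈ 91.0 m ✓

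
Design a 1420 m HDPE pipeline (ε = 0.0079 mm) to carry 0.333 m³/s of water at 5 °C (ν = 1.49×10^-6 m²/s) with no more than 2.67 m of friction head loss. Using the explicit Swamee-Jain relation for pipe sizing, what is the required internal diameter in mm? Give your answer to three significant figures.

D ≈ 587 mm

Swamee-Jain (Type III): D = 0.66·[ε^1.25·(LQ²/(gh_f))^4.75 + ν·Q^9.4·(L/(gh_f))^5.2]^0.04
LQ²/(gh_f) = 6.012; L/(gh_f) = 54.21
Term 1 = ε^1.25·(…)^4.75 = 0.00210; Term 2 = ν·Q^9.4·(…)^5.2 = 0.0503
D = 0.66·(0.00210 + 0.0503)^0.04 = 0.5866 m = 587 mm
Check: V = 1.23 m/s, Re = 4.85×10^5, f = 0.01337, h_f = 2.51 m ≈ 2.67 m ✓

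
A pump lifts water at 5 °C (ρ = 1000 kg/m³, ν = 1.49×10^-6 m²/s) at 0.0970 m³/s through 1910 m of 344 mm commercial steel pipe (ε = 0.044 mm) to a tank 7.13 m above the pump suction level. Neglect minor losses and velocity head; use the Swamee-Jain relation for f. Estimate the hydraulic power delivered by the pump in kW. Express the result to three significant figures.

V = 4Q/(πD²) = 1.044 m/s; Re = 2.41×10^5; ε/D = 1.28×10^-4; f = 0.01617
h_f = f(L/D)V²/2g = 4.983 m
Total head H = z + h_f = 7.13 + 4.983 = 12.11 m
P_hyd = ρgQH = 1000·9.81·0.0970·12.11 = 11.53 kW

P_hyd ≈ 11.5 kW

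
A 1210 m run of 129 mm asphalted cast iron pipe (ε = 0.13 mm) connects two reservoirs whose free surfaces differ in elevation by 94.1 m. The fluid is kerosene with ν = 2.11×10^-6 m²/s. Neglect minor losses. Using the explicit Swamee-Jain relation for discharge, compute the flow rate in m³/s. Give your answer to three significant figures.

Swamee-Jain (Type II): Q = -0.965·√(gD⁵h_f/L)·ln[ε/(3.7D) + √(3.17ν²L/(gD³h_f))]
√(gD⁵h_f/L) = √(9.81·0.129⁵·94.1/1210) = 0.005220
ε/(3.7D) = 2.72×10^-4; √(3.17ν²L/(gD³h_f)) = 9.28×10^-5
Q = -0.965·0.005220·ln(3.652×10^-4) = 0.03987 m³/s
Check: V = 3.05 m/s, Re = 1.87×10^5, f = 0.02131, h_f = 94.8 m ≈ 94.1 m ✓

Q ≈ 0.0399 m³/s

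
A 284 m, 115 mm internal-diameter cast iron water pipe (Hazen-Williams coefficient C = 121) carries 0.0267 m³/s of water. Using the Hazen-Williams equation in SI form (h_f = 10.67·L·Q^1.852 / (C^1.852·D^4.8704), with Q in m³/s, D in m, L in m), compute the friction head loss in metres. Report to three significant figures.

h_f = 10.67·284·0.0267^1.852 / (121^1.852·0.115^4.8704) = 19.27 m

h_f ≈ 19.3 m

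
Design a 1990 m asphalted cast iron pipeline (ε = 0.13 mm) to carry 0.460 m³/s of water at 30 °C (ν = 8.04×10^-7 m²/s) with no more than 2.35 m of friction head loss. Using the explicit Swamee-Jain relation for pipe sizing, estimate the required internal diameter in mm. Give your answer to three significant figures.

D ≈ 744 mm

Swamee-Jain (Type III): D = 0.66·[ε^1.25·(LQ²/(gh_f))^4.75 + ν·Q^9.4·(L/(gh_f))^5.2]^0.04
LQ²/(gh_f) = 18.27; L/(gh_f) = 86.32
Term 1 = ε^1.25·(…)^4.75 = 13.7; Term 2 = ν·Q^9.4·(…)^5.2 = 6.35
D = 0.66·(13.7 + 6.35)^0.04 = 0.7440 m = 744 mm
Check: V = 1.06 m/s, Re = 9.79×10^5, f = 0.01450, h_f = 2.21 m ≈ 2.35 m ✓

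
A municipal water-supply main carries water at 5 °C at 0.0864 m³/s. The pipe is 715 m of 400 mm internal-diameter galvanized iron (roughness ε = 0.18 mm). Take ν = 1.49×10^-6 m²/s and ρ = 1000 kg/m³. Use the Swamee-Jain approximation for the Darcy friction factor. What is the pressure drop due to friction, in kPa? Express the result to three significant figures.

Δp ≈ 7.95 kPa

V = 4Q/(πD²) = 4·0.0864/(π·0.400²) = 0.6875 m/s
Re = VD/ν = 0.6875·0.400/1.49×10^-6 = 1.85×10^5 → turbulent
ε/D = 0.18/400 = 4.50×10^-4
Swamee-Jain: f = 0.01881
h_f = f(L/D)V²/(2g) = 0.01881·(715/0.400)·0.6875²/(2·9.81) = 0.8102 m
Δp = ρg·h_f = 1000·9.81·0.8102 = 7.948 kPa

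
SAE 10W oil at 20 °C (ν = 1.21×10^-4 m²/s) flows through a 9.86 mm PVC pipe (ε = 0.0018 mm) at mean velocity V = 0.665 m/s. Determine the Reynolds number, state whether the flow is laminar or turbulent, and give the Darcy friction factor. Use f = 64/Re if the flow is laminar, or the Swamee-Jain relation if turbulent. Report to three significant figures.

Re = VD/ν = 0.6650·0.00986/1.21×10^-4 = 54.2
Re < 2300 → laminar → f = 64/Re = 1.181

Re ≈ 54.2; laminar; f = 64/Re ≈ 1.18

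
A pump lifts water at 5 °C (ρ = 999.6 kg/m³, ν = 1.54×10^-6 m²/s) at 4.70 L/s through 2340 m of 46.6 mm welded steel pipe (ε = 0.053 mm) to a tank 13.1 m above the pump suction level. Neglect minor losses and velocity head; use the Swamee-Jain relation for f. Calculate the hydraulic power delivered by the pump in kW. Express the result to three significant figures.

P_hyd ≈ 21.4 kW

V = 4Q/(πD²) = 2.756 m/s; Re = 8.34×10^4; ε/D = 0.00114; f = 0.02319
h_f = f(L/D)V²/2g = 450.8 m
Total head H = z + h_f = 13.1 + 450.8 = 463.9 m
P_hyd = ρgQH = 999.6·9.81·0.00470·463.9 = 21.38 kW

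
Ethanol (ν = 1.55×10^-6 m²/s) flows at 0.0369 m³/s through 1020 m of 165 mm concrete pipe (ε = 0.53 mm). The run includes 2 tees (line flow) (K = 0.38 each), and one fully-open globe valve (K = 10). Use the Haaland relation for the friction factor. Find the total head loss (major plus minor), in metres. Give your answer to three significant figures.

V = 4Q/(πD²) = 1.726 m/s; V²/2g = 0.1518 m
Re = 1.84×10^5, ε/D = 0.00321 → f = 0.02735 (Haaland)
Major: h_f = f(L/D)·V²/2g = 0.02735·6182·0.1518 = 25.67 m
Minor: ΣK = 10.8; h_m = ΣK·V²/2g = 1.633 m
Total H_L = 25.67 + 1.633 = 27.30 m

H_L ≈ 27.3 m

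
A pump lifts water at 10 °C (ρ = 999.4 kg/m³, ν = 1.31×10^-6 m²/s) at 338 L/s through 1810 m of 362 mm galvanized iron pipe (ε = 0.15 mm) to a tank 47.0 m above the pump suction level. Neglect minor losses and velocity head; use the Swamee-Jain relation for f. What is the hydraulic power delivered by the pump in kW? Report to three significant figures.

V = 4Q/(πD²) = 3.284 m/s; Re = 9.08×10^5; ε/D = 4.14×10^-4; f = 0.01675
h_f = f(L/D)V²/2g = 46.03 m
Total head H = z + h_f = 47.0 + 46.03 = 93.03 m
P_hyd = ρgQH = 999.4·9.81·0.338·93.03 = 308.3 kW

P_hyd ≈ 308 kW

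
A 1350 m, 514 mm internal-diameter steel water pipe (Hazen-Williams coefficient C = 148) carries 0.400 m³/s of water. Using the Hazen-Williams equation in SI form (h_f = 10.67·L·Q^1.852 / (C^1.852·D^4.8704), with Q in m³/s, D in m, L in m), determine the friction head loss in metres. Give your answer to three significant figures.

h_f ≈ 6.46 m

h_f = 10.67·1350·0.400^1.852 / (148^1.852·0.514^4.8704) = 6.455 m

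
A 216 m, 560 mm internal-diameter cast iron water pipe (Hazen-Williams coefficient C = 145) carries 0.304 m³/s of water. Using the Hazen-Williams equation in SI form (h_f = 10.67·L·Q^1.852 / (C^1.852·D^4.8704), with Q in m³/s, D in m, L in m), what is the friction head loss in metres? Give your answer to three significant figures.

h_f = 10.67·216·0.304^1.852 / (145^1.852·0.560^4.8704) = 0.4251 m

h_f ≈ 0.425 m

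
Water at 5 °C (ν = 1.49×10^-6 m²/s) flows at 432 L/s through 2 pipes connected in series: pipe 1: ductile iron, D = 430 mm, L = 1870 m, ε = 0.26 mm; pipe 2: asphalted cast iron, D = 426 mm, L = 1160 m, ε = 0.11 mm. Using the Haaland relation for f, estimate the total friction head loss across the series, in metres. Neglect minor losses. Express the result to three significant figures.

Pipe 1: V = 2.975 m/s, Re = 8.58×10^5, ε/D = 6.05×10^-4, f = 0.01791, h_1 = f(L/D)V²/2g = 35.14 m
Pipe 2: V = 3.031 m/s, Re = 8.67×10^5, ε/D = 2.58×10^-4, f = 0.01531, h_2 = f(L/D)V²/2g = 19.51 m
Series → Q common, losses add: H = Σh = 54.65 m

H ≈ 54.7 m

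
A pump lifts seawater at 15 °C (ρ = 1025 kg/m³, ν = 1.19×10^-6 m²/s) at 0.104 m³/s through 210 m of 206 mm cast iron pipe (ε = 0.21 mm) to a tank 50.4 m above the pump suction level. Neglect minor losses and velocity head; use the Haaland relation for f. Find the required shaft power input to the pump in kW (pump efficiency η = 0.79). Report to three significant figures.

P_shaft ≈ 80.3 kW

V = 4Q/(πD²) = 3.120 m/s; Re = 5.40×10^5; ε/D = 0.00102; f = 0.02025
h_f = f(L/D)V²/2g = 10.24 m
Total head H = z + h_f = 50.4 + 10.24 = 60.64 m
P_hyd = ρgQH = 1025·9.81·0.104·60.64 = 63.42 kW
P_shaft = P_hyd/η = 63.42/0.79 = 80.27 kW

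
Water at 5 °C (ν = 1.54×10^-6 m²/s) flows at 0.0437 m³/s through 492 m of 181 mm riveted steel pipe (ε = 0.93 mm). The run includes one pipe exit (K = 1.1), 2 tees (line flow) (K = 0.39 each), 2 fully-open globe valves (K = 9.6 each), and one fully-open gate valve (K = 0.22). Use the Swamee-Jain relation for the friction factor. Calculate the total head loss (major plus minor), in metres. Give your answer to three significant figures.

H_L ≈ 15.6 m

V = 4Q/(πD²) = 1.698 m/s; V²/2g = 0.1470 m
Re = 2.00×10^5, ε/D = 0.00514 → f = 0.03126 (Swamee-Jain)
Major: h_f = f(L/D)·V²/2g = 0.03126·2718·0.1470 = 12.49 m
Minor: ΣK = 21.3; h_m = ΣK·V²/2g = 3.131 m
Total H_L = 12.49 + 3.131 = 15.62 m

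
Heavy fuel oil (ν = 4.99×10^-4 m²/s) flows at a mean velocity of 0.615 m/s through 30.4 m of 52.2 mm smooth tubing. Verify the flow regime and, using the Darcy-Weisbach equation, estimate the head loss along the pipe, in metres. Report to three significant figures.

Re = VD/ν = 0.615·0.05220/4.99×10^-4 = 64.3 → laminar (Re < 2300)
f = 64/Re = 0.9948
h_f = f(L/D)V²/(2g) = 0.9948·(30.4/0.05220)·0.615²/(2·9.81) = 11.17 m

h_f ≈ 11.2 m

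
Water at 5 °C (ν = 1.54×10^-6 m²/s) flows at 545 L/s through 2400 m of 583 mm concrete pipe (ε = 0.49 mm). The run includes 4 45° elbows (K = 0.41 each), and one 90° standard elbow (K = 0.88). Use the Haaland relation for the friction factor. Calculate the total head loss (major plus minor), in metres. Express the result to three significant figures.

V = 4Q/(πD²) = 2.042 m/s; V²/2g = 0.2124 m
Re = 7.73×10^5, ε/D = 8.40×10^-4 → f = 0.01926 (Haaland)
Major: h_f = f(L/D)·V²/2g = 0.01926·4117·0.2124 = 16.84 m
Minor: ΣK = 2.52; h_m = ΣK·V²/2g = 0.5354 m
Total H_L = 16.84 + 0.5354 = 17.38 m

H_L ≈ 17.4 m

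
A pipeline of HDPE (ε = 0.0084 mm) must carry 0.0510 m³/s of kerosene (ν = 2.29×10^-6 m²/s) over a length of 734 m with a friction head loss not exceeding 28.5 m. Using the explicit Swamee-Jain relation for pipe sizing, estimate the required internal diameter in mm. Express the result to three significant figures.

D ≈ 157 mm

Swamee-Jain (Type III): D = 0.66·[ε^1.25·(LQ²/(gh_f))^4.75 + ν·Q^9.4·(L/(gh_f))^5.2]^0.04
LQ²/(gh_f) = 0.006828; L/(gh_f) = 2.625
Term 1 = ε^1.25·(…)^4.75 = 2.34×10^-17; Term 2 = ν·Q^9.4·(…)^5.2 = 2.46×10^-16
D = 0.66·(2.34×10^-17 + 2.46×10^-16)^0.04 = 0.1573 m = 157 mm
Check: V = 2.62 m/s, Re = 1.80×10^5, f = 0.01630, h_f = 26.7 m ≈ 28.5 m ✓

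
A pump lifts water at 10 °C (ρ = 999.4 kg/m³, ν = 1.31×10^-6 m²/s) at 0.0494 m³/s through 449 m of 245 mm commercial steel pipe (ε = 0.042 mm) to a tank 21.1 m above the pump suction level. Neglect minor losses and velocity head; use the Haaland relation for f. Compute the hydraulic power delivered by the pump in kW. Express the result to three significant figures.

P_hyd ≈ 11.1 kW

V = 4Q/(πD²) = 1.048 m/s; Re = 1.96×10^5; ε/D = 1.71×10^-4; f = 0.01673
h_f = f(L/D)V²/2g = 1.716 m
Total head H = z + h_f = 21.1 + 1.716 = 22.82 m
P_hyd = ρgQH = 999.4·9.81·0.0494·22.82 = 11.05 kW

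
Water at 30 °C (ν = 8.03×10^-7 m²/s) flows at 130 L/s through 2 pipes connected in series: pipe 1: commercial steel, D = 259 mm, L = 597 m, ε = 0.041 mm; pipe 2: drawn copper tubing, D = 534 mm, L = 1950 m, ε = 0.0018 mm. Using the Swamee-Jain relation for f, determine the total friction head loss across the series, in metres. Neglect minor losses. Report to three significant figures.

Pipe 1: V = 2.467 m/s, Re = 7.96×10^5, ε/D = 1.58×10^-4, f = 0.01452, h_1 = f(L/D)V²/2g = 10.38 m
Pipe 2: V = 0.5805 m/s, Re = 3.86×10^5, ε/D = 3.37×10^-6, f = 0.01376, h_2 = f(L/D)V²/2g = 0.8632 m
Series → Q common, losses add: H = Σh = 11.25 m

H ≈ 11.2 m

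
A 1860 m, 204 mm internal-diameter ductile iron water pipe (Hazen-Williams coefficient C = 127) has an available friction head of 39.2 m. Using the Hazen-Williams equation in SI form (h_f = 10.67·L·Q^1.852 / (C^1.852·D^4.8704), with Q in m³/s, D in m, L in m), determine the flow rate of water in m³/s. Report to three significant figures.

Rearranging: Q = [h_f·C^1.852·D^4.8704 / (10.67·L)]^(1/1.852)
Q = [39.2·127^1.852·0.204^4.8704 / (10.67·1860)]^0.540 = 0.06730 m³/s

Q ≈ 0.0673 m³/s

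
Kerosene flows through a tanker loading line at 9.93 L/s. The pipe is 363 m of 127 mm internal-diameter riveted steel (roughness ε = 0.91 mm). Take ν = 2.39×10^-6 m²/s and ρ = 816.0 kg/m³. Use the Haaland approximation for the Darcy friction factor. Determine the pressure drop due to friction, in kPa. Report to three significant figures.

V = 4Q/(πD²) = 4·0.00993/(π·0.127²) = 0.7839 m/s
Re = VD/ν = 0.7839·0.127/2.39×10^-6 = 4.17×10^4 → turbulent
ε/D = 0.91/127 = 0.00717
Haaland: f = 0.03563
h_f = f(L/D)V²/(2g) = 0.03563·(363/0.127)·0.7839²/(2·9.81) = 3.190 m
Δp = ρg·h_f = 816.0·9.81·3.190 = 25.53 kPa

Δp ≈ 25.5 kPa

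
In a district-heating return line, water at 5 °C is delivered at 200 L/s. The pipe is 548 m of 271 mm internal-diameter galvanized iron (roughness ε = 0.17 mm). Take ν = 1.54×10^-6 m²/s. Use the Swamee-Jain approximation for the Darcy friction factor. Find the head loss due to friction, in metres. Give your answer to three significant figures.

V = 4Q/(πD²) = 4·0.200/(π·0.271²) = 3.467 m/s
Re = VD/ν = 3.467·0.271/1.54×10^-6 = 6.10×10^5 → turbulent
ε/D = 0.17/271 = 6.27×10^-4
Swamee-Jain: f = 0.01838
h_f = f(L/D)V²/(2g) = 0.01838·(548/0.271)·3.467²/(2·9.81) = 22.78 m

h_f ≈ 22.8 m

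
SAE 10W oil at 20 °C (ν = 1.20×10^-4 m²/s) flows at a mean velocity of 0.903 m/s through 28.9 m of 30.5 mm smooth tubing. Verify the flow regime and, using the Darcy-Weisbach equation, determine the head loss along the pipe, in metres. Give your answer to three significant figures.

Re = VD/ν = 0.903·0.03050/1.20×10^-4 = 230 → laminar (Re < 2300)
f = 64/Re = 0.2789
h_f = f(L/D)V²/(2g) = 0.2789·(28.9/0.03050)·0.903²/(2·9.81) = 10.98 m

h_f ≈ 11.0 m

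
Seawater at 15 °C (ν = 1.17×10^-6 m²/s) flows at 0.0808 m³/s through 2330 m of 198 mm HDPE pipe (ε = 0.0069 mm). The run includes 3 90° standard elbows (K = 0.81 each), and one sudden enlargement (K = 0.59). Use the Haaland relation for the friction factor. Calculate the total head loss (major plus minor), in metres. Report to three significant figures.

H_L ≈ 57.8 m

V = 4Q/(πD²) = 2.624 m/s; V²/2g = 0.3510 m
Re = 4.44×10^5, ε/D = 3.48×10^-5 → f = 0.01373 (Haaland)
Major: h_f = f(L/D)·V²/2g = 0.01373·11768·0.3510 = 56.72 m
Minor: ΣK = 3.02; h_m = ΣK·V²/2g = 1.060 m
Total H_L = 56.72 + 1.060 = 57.78 m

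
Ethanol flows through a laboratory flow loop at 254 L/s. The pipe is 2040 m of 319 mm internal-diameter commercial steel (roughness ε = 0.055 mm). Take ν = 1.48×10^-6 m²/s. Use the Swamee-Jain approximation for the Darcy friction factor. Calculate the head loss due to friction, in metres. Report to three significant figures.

V = 4Q/(πD²) = 4·0.254/(π·0.319²) = 3.178 m/s
Re = VD/ν = 3.178·0.319/1.48×10^-6 = 6.85×10^5 → turbulent
ε/D = 0.055/319 = 1.72×10^-4
Swamee-Jain: f = 0.01484
h_f = f(L/D)V²/(2g) = 0.01484·(2040/0.319)·3.178²/(2·9.81) = 48.87 m

h_f ≈ 48.9 m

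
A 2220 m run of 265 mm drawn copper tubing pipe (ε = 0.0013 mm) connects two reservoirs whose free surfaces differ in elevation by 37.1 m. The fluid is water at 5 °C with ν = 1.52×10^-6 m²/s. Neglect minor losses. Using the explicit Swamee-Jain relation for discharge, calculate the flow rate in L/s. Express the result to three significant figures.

Swamee-Jain (Type II): Q = -0.965·√(gD⁵h_f/L)·ln[ε/(3.7D) + √(3.17ν²L/(gD³h_f))]
√(gD⁵h_f/L) = √(9.81·0.265⁵·37.1/2220) = 0.01464
ε/(3.7D) = 1.33×10^-6; √(3.17ν²L/(gD³h_f)) = 4.90×10^-5
Q = -0.965·0.01464·ln(5.032×10^-5) = 0.1398 m³/s
Check: V = 2.53 m/s, Re = 4.42×10^5, f = 0.01346, h_f = 36.9 m ≈ 37.1 m ✓

Q ≈ 140 L/s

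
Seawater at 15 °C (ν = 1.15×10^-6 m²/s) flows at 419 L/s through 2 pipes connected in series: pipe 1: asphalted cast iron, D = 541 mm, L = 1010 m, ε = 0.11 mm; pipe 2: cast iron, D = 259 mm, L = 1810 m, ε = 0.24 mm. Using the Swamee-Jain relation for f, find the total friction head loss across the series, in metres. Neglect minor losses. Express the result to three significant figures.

H ≈ 445 m

Pipe 1: V = 1.823 m/s, Re = 8.57×10^5, ε/D = 2.03×10^-4, f = 0.01494, h_1 = f(L/D)V²/2g = 4.724 m
Pipe 2: V = 7.953 m/s, Re = 1.79×10^6, ε/D = 9.27×10^-4, f = 0.01952, h_2 = f(L/D)V²/2g = 439.8 m
Series → Q common, losses add: H = Σh = 444.5 m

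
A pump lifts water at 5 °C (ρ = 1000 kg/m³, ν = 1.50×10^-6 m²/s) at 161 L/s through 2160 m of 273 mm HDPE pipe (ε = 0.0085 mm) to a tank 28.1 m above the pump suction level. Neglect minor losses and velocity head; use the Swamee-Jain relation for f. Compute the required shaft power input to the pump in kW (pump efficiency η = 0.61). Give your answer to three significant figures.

V = 4Q/(πD²) = 2.750 m/s; Re = 5.01×10^5; ε/D = 3.11×10^-5; f = 0.01357
h_f = f(L/D)V²/2g = 41.40 m
Total head H = z + h_f = 28.1 + 41.40 = 69.50 m
P_hyd = ρgQH = 1000·9.81·0.161·69.50 = 109.8 kW
P_shaft = P_hyd/η = 109.8/0.61 = 179.9 kW

P_shaft ≈ 180 kW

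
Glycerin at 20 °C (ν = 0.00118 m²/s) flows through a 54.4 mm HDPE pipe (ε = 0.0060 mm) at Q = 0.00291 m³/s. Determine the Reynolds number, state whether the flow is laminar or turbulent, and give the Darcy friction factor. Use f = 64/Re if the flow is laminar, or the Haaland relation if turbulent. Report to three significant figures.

V = 4Q/(πD²) = 1.252 m/s
Re = VD/ν = 1.252·0.0544/0.00118 = 57.7
Re < 2300 → laminar → f = 64/Re = 1.109

Re ≈ 57.7; laminar; f = 64/Re ≈ 1.11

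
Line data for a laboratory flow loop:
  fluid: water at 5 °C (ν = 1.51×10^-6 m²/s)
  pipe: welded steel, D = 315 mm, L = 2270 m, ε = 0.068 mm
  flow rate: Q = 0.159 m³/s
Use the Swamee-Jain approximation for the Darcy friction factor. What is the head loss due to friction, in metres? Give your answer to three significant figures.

h_f ≈ 24.3 m

V = 4Q/(πD²) = 4·0.159/(π·0.315²) = 2.040 m/s
Re = VD/ν = 2.040·0.315/1.51×10^-6 = 4.26×10^5 → turbulent
ε/D = 0.068/315 = 2.16×10^-4
Swamee-Jain: f = 0.01588
h_f = f(L/D)V²/(2g) = 0.01588·(2270/0.315)·2.040²/(2·9.81) = 24.28 m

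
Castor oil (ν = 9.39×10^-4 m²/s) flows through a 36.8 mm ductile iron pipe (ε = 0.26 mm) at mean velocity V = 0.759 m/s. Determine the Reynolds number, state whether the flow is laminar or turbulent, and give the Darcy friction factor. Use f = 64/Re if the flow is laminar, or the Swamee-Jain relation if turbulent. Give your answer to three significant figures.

Re ≈ 29.7; laminar; f = 64/Re ≈ 2.15

Re = VD/ν = 0.7590·0.0368/9.39×10^-4 = 29.7
Re < 2300 → laminar → f = 64/Re = 2.152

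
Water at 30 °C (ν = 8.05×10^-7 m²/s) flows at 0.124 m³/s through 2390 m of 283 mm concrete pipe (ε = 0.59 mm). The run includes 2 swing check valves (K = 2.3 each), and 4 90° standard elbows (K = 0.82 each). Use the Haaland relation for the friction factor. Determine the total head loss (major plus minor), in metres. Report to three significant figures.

H_L ≈ 41.6 m

V = 4Q/(πD²) = 1.971 m/s; V²/2g = 0.1981 m
Re = 6.93×10^5, ε/D = 0.00208 → f = 0.02396 (Haaland)
Major: h_f = f(L/D)·V²/2g = 0.02396·8445·0.1981 = 40.07 m
Minor: ΣK = 7.88; h_m = ΣK·V²/2g = 1.561 m
Total H_L = 40.07 + 1.561 = 41.63 m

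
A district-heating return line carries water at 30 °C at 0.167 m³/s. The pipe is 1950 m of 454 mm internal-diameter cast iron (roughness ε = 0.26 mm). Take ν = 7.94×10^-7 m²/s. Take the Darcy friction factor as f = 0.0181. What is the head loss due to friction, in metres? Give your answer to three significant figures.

V = 4Q/(πD²) = 4·0.167/(π·0.454²) = 1.032 m/s
h_f = f(L/D)V²/(2g) = 0.01810·(1950/0.454)·1.032²/(2·9.81) = 4.217 m

h_f ≈ 4.22 m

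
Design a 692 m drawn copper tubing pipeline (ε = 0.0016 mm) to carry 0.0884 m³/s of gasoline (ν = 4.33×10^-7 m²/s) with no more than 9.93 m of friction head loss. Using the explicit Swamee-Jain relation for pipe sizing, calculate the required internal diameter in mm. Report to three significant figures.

Swamee-Jain (Type III): D = 0.66·[ε^1.25·(LQ²/(gh_f))^4.75 + ν·Q^9.4·(L/(gh_f))^5.2]^0.04
LQ²/(gh_f) = 0.05551; L/(gh_f) = 7.104
Term 1 = ε^1.25·(…)^4.75 = 6.18×10^-14; Term 2 = ν·Q^9.4·(…)^5.2 = 1.45×10^-12
D = 0.66·(6.18×10^-14 + 1.45×10^-12)^0.04 = 0.2222 m = 222 mm
Check: V = 2.28 m/s, Re = 1.17×10^6, f = 0.01150, h_f = 9.49 m ≈ 9.93 m ✓

D ≈ 222 mm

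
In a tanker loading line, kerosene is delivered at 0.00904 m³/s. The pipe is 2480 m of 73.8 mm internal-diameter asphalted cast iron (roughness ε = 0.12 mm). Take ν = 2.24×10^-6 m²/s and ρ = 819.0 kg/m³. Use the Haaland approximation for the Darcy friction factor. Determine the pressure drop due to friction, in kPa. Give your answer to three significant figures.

V = 4Q/(πD²) = 4·0.00904/(π·0.0738²) = 2.113 m/s
Re = VD/ν = 2.113·0.0738/2.24×10^-6 = 6.96×10^4 → turbulent
ε/D = 0.12/73.8 = 0.00163
Haaland: f = 0.02460
h_f = f(L/D)V²/(2g) = 0.02460·(2480/0.0738)·2.113²/(2·9.81) = 188.2 m
Δp = ρg·h_f = 819.0·9.81·188.2 = 1512 kPa

Δp ≈ 1510 kPa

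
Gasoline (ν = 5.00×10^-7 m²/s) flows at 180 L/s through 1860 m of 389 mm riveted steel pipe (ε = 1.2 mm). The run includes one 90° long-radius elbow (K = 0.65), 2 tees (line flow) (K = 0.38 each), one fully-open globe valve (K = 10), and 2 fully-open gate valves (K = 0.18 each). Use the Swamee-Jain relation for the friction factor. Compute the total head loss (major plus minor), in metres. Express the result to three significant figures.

V = 4Q/(πD²) = 1.515 m/s; V²/2g = 0.1169 m
Re = 1.18×10^6, ε/D = 0.00308 → f = 0.02655 (Swamee-Jain)
Major: h_f = f(L/D)·V²/2g = 0.02655·4781·0.1169 = 14.84 m
Minor: ΣK = 11.8; h_m = ΣK·V²/2g = 1.376 m
Total H_L = 14.84 + 1.376 = 16.22 m

H_L ≈ 16.2 m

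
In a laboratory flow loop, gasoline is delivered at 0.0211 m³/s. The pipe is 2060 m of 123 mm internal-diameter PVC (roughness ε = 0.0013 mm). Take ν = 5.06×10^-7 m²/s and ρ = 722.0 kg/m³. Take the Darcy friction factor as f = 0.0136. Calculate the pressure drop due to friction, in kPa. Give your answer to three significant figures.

V = 4Q/(πD²) = 4·0.0211/(π·0.123²) = 1.776 m/s
h_f = f(L/D)V²/(2g) = 0.01360·(2060/0.123)·1.776²/(2·9.81) = 36.61 m
Δp = ρg·h_f = 722.0·9.81·36.61 = 259.3 kPa

Δp ≈ 259 kPa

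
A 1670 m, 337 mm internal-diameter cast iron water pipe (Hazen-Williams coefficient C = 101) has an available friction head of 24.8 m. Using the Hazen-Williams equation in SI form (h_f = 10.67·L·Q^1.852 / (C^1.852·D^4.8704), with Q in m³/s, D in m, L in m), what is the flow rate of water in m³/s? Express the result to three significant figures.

Rearranging: Q = [h_f·C^1.852·D^4.8704 / (10.67·L)]^(1/1.852)
Q = [24.8·101^1.852·0.337^4.8704 / (10.67·1670)]^0.540 = 0.1659 m³/s

Q ≈ 0.166 m³/s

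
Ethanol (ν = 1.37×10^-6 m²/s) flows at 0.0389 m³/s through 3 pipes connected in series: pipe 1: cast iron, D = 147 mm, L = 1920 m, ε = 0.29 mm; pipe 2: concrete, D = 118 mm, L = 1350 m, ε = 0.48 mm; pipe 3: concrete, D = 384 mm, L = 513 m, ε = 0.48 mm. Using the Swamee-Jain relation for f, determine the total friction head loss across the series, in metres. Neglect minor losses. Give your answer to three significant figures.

Pipe 1: V = 2.292 m/s, Re = 2.46×10^5, ε/D = 0.00197, f = 0.02423, h_1 = f(L/D)V²/2g = 84.75 m
Pipe 2: V = 3.557 m/s, Re = 3.06×10^5, ε/D = 0.00407, f = 0.02905, h_2 = f(L/D)V²/2g = 214.4 m
Pipe 3: V = 0.3359 m/s, Re = 9.41×10^4, ε/D = 0.00125, f = 0.02329, h_3 = f(L/D)V²/2g = 0.1789 m
Series → Q common, losses add: H = Σh = 299.3 m

H ≈ 299 m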